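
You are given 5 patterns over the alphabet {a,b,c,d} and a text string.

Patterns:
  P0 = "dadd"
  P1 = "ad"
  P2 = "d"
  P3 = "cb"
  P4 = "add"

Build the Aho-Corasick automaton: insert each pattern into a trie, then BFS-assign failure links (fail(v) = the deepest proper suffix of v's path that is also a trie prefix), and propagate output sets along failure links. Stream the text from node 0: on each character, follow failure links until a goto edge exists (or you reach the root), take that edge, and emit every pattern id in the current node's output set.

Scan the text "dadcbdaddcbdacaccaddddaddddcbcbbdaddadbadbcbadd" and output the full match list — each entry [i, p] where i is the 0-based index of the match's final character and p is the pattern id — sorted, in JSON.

Build:
Trie (insert patterns):
  0='ε' goto a→5 c→7 d→1
  1='d' goto a→2  [P2 ends]
  2='da' goto d→3
  3='dad' goto d→4
  4='dadd' goto ·  [P0 ends]
  5='a' goto d→6
  6='ad' goto d→9  [P1 ends]
  7='c' goto b→8
  8='cb' goto ·  [P3 ends]
  9='add' goto ·  [P4 ends]

BFS fail/out derivation:
  n1('d'): parent n0 fail=0; on 'd' 0 → fail=0;  out {2}∪∅={2}
  n5('a'): parent n0 fail=0; on 'a' 0 → fail=0;  out ∅∪∅=∅
  n7('c'): parent n0 fail=0; on 'c' 0 → fail=0;  out ∅∪∅=∅
  n2('da'): parent n1 fail=0; on 'a' 0 → fail=5;  out ∅∪∅=∅
  n6('ad'): parent n5 fail=0; on 'd' 0 → fail=1;  out {1}∪{2}={1,2}
  n8('cb'): parent n7 fail=0; on 'b' 0 → fail=0;  out {3}∪∅={3}
  n3('dad'): parent n2 fail=5; on 'd' 5 → fail=6;  out ∅∪{1,2}={1,2}
  n9('add'): parent n6 fail=1; on 'd' 1→0 → fail=1;  out {4}∪{2}={2,4}
  n4('dadd'): parent n3 fail=6; on 'd' 6 → fail=9;  out {0}∪{2,4}={0,2,4}

Scan:
i=0 'd': node 0→1  → match P2@[0:0]
i=1 'a': node 1→2
i=2 'd': node 2→3  → match P1@[1:2],P2@[2:2]
i=3 'c': node 3→7 (fail-walked)
i=4 'b': node 7→8  → match P3@[3:4]
i=5 'd': node 8→1 (fail-walked)  → match P2@[5:5]
i=6 'a': node 1→2
i=7 'd': node 2→3  → match P1@[6:7],P2@[7:7]
i=8 'd': node 3→4  → match P0@[5:8],P2@[8:8],P4@[6:8]
i=9 'c': node 4→7 (fail-walked)
i=10 'b': node 7→8  → match P3@[9:10]
i=11 'd': node 8→1 (fail-walked)  → match P2@[11:11]
i=12 'a': node 1→2
i=13 'c': node 2→7 (fail-walked)
i=14 'a': node 7→5 (fail-walked)
i=15 'c': node 5→7 (fail-walked)
i=16 'c': node 7→7 (fail-walked)
i=17 'a': node 7→5 (fail-walked)
i=18 'd': node 5→6  → match P1@[17:18],P2@[18:18]
i=19 'd': node 6→9  → match P2@[19:19],P4@[17:19]
i=20 'd': node 9→1 (fail-walked)  → match P2@[20:20]
i=21 'd': node 1→1 (fail-walked)  → match P2@[21:21]
i=22 'a': node 1→2
i=23 'd': node 2→3  → match P1@[22:23],P2@[23:23]
i=24 'd': node 3→4  → match P0@[21:24],P2@[24:24],P4@[22:24]
i=25 'd': node 4→1 (fail-walked)  → match P2@[25:25]
i=26 'd': node 1→1 (fail-walked)  → match P2@[26:26]
i=27 'c': node 1→7 (fail-walked)
i=28 'b': node 7→8  → match P3@[27:28]
i=29 'c': node 8→7 (fail-walked)
i=30 'b': node 7→8  → match P3@[29:30]
i=31 'b': node 8→0 (fail-walked)
i=32 'd': node 0→1  → match P2@[32:32]
i=33 'a': node 1→2
i=34 'd': node 2→3  → match P1@[33:34],P2@[34:34]
i=35 'd': node 3→4  → match P0@[32:35],P2@[35:35],P4@[33:35]
i=36 'a': node 4→2 (fail-walked)
i=37 'd': node 2→3  → match P1@[36:37],P2@[37:37]
i=38 'b': node 3→0 (fail-walked)
i=39 'a': node 0→5
i=40 'd': node 5→6  → match P1@[39:40],P2@[40:40]
i=41 'b': node 6→0 (fail-walked)
i=42 'c': node 0→7
i=43 'b': node 7→8  → match P3@[42:43]
i=44 'a': node 8→5 (fail-walked)
i=45 'd': node 5→6  → match P1@[44:45],P2@[45:45]
i=46 'd': node 6→9  → match P2@[46:46],P4@[44:46]

All matches (sorted): [[0,2],[2,1],[2,2],[4,3],[5,2],[7,1],[7,2],[8,0],[8,2],[8,4],[10,3],[11,2],[18,1],[18,2],[19,2],[19,4],[20,2],[21,2],[23,1],[23,2],[24,0],[24,2],[24,4],[25,2],[26,2],[28,3],[30,3],[32,2],[34,1],[34,2],[35,0],[35,2],[35,4],[37,1],[37,2],[40,1],[40,2],[43,3],[45,1],[45,2],[46,2],[46,4]]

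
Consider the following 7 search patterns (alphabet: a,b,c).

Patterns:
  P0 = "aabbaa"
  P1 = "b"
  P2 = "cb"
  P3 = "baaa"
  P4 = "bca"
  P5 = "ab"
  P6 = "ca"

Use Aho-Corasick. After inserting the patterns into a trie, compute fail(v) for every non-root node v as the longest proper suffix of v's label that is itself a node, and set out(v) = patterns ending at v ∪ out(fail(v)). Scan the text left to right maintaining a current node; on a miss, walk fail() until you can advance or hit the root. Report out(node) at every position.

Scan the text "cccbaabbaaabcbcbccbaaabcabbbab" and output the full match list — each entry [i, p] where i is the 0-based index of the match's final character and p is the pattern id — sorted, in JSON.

Construct AC machine:
Trie (insert patterns):
  n0 'ε': a→1 b→7 c→8
  n1 'a': a→2 b→15
  n2 'aa': b→3
  n3 'aab': b→4
  n4 'aabb': a→5
  n5 'aabba': a→6
  n6 'aabbaa': ·  [P0 ends]
  n7 'b': a→10 c→13  [P1 ends]
  n8 'c': a→16 b→9
  n9 'cb': ·  [P2 ends]
  n10 'ba': a→11
  n11 'baa': a→12
  n12 'baaa': ·  [P3 ends]
  n13 'bc': a→14
  n14 'bca': ·  [P4 ends]
  n15 'ab': ·  [P5 ends]
  n16 'ca': ·  [P6 ends]

Failure links (BFS by depth):
  n1('a'): parent n0 fail=0; on 'a' 0 → fail=0;  out ∅∪∅=∅
  n7('b'): parent n0 fail=0; on 'b' 0 → fail=0;  out {1}∪∅={1}
  n8('c'): parent n0 fail=0; on 'c' 0 → fail=0;  out ∅∪∅=∅
  n2('aa'): parent n1 fail=0; on 'a' 0 → fail=1;  out ∅∪∅=∅
  n9('cb'): parent n8 fail=0; on 'b' 0 → fail=7;  out {2}∪{1}={1,2}
  n10('ba'): parent n7 fail=0; on 'a' 0 → fail=1;  out ∅∪∅=∅
  n13('bc'): parent n7 fail=0; on 'c' 0 → fail=8;  out ∅∪∅=∅
  n15('ab'): parent n1 fail=0; on 'b' 0 → fail=7;  out {5}∪{1}={1,5}
  n16('ca'): parent n8 fail=0; on 'a' 0 → fail=1;  out {6}∪∅={6}
  n3('aab'): parent n2 fail=1; on 'b' 1 → fail=15;  out ∅∪{1,5}={1,5}
  n11('baa'): parent n10 fail=1; on 'a' 1 → fail=2;  out ∅∪∅=∅
  n14('bca'): parent n13 fail=8; on 'a' 8 → fail=16;  out {4}∪{6}={4,6}
  n4('aabb'): parent n3 fail=15; on 'b' 15→7→0 → fail=7;  out ∅∪{1}={1}
  n12('baaa'): parent n11 fail=2; on 'a' 2→1 → fail=2;  out {3}∪∅={3}
  n5('aabba'): parent n4 fail=7; on 'a' 7 → fail=10;  out ∅∪∅=∅
  n6('aabbaa'): parent n5 fail=10; on 'a' 10 → fail=11;  out {0}∪∅={0}

Text stream:
pos 0 'c': at 8
pos 1 'c': at 8 (fail-walked)
pos 2 'c': at 8 (fail-walked)
pos 3 'b': at 9  ** P1@[3:3],P2@[2:3]
pos 4 'a': at 10 (fail-walked)
pos 5 'a': at 11
pos 6 'b': at 3 (fail-walked)  ** P1@[6:6],P5@[5:6]
pos 7 'b': at 4  ** P1@[7:7]
pos 8 'a': at 5
pos 9 'a': at 6  ** P0@[4:9]
pos 10 'a': at 12 (fail-walked)  ** P3@[7:10]
pos 11 'b': at 3 (fail-walked)  ** P1@[11:11],P5@[10:11]
pos 12 'c': at 13 (fail-walked)
pos 13 'b': at 9 (fail-walked)  ** P1@[13:13],P2@[12:13]
pos 14 'c': at 13 (fail-walked)
pos 15 'b': at 9 (fail-walked)  ** P1@[15:15],P2@[14:15]
pos 16 'c': at 13 (fail-walked)
pos 17 'c': at 8 (fail-walked)
pos 18 'b': at 9  ** P1@[18:18],P2@[17:18]
pos 19 'a': at 10 (fail-walked)
pos 20 'a': at 11
pos 21 'a': at 12  ** P3@[18:21]
pos 22 'b': at 3 (fail-walked)  ** P1@[22:22],P5@[21:22]
pos 23 'c': at 13 (fail-walked)
pos 24 'a': at 14  ** P4@[22:24],P6@[23:24]
pos 25 'b': at 15 (fail-walked)  ** P1@[25:25],P5@[24:25]
pos 26 'b': at 7 (fail-walked)  ** P1@[26:26]
pos 27 'b': at 7 (fail-walked)  ** P1@[27:27]
pos 28 'a': at 10
pos 29 'b': at 15 (fail-walked)  ** P1@[29:29],P5@[28:29]

Matches: [[3,1],[3,2],[6,1],[6,5],[7,1],[9,0],[10,3],[11,1],[11,5],[13,1],[13,2],[15,1],[15,2],[18,1],[18,2],[21,3],[22,1],[22,5],[24,4],[24,6],[25,1],[25,5],[26,1],[27,1],[29,1],[29,5]]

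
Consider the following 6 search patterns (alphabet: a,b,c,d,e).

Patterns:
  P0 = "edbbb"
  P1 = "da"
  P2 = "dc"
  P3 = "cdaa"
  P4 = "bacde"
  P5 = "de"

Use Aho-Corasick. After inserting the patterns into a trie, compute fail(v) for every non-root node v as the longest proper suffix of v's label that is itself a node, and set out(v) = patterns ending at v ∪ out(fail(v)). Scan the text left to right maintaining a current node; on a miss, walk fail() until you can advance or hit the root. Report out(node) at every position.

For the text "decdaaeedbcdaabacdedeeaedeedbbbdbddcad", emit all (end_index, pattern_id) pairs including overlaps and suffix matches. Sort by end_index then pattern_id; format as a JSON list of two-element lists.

Construct AC machine:
Trie (insert patterns):
  n0 'ε': b→13 c→9 d→6 e→1
  n1 'e': d→2
  n2 'ed': b→3
  n3 'edb': b→4
  n4 'edbb': b→5
  n5 'edbbb': ·  [P0 ends]
  n6 'd': a→7 c→8 e→18
  n7 'da': ·  [P1 ends]
  n8 'dc': ·  [P2 ends]
  n9 'c': d→10
  n10 'cd': a→11
  n11 'cda': a→12
  n12 'cdaa': ·  [P3 ends]
  n13 'b': a→14
  n14 'ba': c→15
  n15 'bac': d→16
  n16 'bacd': e→17
  n17 'bacde': ·  [P4 ends]
  n18 'de': ·  [P5 ends]

Failure links (BFS by depth):
  n1('e'): parent n0 fail=0; on 'e' 0 → fail=0;  out ∅∪∅=∅
  n6('d'): parent n0 fail=0; on 'd' 0 → fail=0;  out ∅∪∅=∅
  n9('c'): parent n0 fail=0; on 'c' 0 → fail=0;  out ∅∪∅=∅
  n13('b'): parent n0 fail=0; on 'b' 0 → fail=0;  out ∅∪∅=∅
  n2('ed'): parent n1 fail=0; on 'd' 0 → fail=6;  out ∅∪∅=∅
  n7('da'): parent n6 fail=0; on 'a' 0 → fail=0;  out {1}∪∅={1}
  n8('dc'): parent n6 fail=0; on 'c' 0 → fail=9;  out {2}∪∅={2}
  n10('cd'): parent n9 fail=0; on 'd' 0 → fail=6;  out ∅∪∅=∅
  n14('ba'): parent n13 fail=0; on 'a' 0 → fail=0;  out ∅∪∅=∅
  n18('de'): parent n6 fail=0; on 'e' 0 → fail=1;  out {5}∪∅={5}
  n3('edb'): parent n2 fail=6; on 'b' 6→0 → fail=13;  out ∅∪∅=∅
  n11('cda'): parent n10 fail=6; on 'a' 6 → fail=7;  out ∅∪{1}={1}
  n15('bac'): parent n14 fail=0; on 'c' 0 → fail=9;  out ∅∪∅=∅
  n4('edbb'): parent n3 fail=13; on 'b' 13→0 → fail=13;  out ∅∪∅=∅
  n12('cdaa'): parent n11 fail=7; on 'a' 7→0 → fail=0;  out {3}∪∅={3}
  n16('bacd'): parent n15 fail=9; on 'd' 9 → fail=10;  out ∅∪∅=∅
  n5('edbbb'): parent n4 fail=13; on 'b' 13→0 → fail=13;  out {0}∪∅={0}
  n17('bacde'): parent n16 fail=10; on 'e' 10→6 → fail=18;  out {4}∪{5}={4,5}

Text stream:
[0] read 'd'  n0⇒n6
[1] read 'e'  n6⇒n18  → match P5@[0:1]
[2] read 'c'  n18⇒n9 (fail-walked)
[3] read 'd'  n9⇒n10
[4] read 'a'  n10⇒n11  → match P1@[3:4]
[5] read 'a'  n11⇒n12  → match P3@[2:5]
[6] read 'e'  n12⇒n1 (fail-walked)
[7] read 'e'  n1⇒n1 (fail-walked)
[8] read 'd'  n1⇒n2
[9] read 'b'  n2⇒n3
[10] read 'c'  n3⇒n9 (fail-walked)
[11] read 'd'  n9⇒n10
[12] read 'a'  n10⇒n11  → match P1@[11:12]
[13] read 'a'  n11⇒n12  → match P3@[10:13]
[14] read 'b'  n12⇒n13 (fail-walked)
[15] read 'a'  n13⇒n14
[16] read 'c'  n14⇒n15
[17] read 'd'  n15⇒n16
[18] read 'e'  n16⇒n17  → match P4@[14:18],P5@[17:18]
[19] read 'd'  n17⇒n2 (fail-walked)
[20] read 'e'  n2⇒n18 (fail-walked)  → match P5@[19:20]
[21] read 'e'  n18⇒n1 (fail-walked)
[22] read 'a'  n1⇒n0 (fail-walked)
[23] read 'e'  n0⇒n1
[24] read 'd'  n1⇒n2
[25] read 'e'  n2⇒n18 (fail-walked)  → match P5@[24:25]
[26] read 'e'  n18⇒n1 (fail-walked)
[27] read 'd'  n1⇒n2
[28] read 'b'  n2⇒n3
[29] read 'b'  n3⇒n4
[30] read 'b'  n4⇒n5  → match P0@[26:30]
[31] read 'd'  n5⇒n6 (fail-walked)
[32] read 'b'  n6⇒n13 (fail-walked)
[33] read 'd'  n13⇒n6 (fail-walked)
[34] read 'd'  n6⇒n6 (fail-walked)
[35] read 'c'  n6⇒n8  → match P2@[34:35]
[36] read 'a'  n8⇒n0 (fail-walked)
[37] read 'd'  n0⇒n6

Result: [[1,5],[4,1],[5,3],[12,1],[13,3],[18,4],[18,5],[20,5],[25,5],[30,0],[35,2]]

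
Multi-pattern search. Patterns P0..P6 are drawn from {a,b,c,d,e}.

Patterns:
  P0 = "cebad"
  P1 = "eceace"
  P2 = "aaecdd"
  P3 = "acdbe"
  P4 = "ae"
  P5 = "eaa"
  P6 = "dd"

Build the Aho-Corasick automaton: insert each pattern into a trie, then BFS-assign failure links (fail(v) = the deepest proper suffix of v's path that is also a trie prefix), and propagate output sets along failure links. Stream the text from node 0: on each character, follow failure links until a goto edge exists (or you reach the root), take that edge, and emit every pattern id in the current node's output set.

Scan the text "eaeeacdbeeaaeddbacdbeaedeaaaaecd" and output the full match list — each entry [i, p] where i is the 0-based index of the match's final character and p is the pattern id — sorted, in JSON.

Build:
Trie nodes:
  0='ε' goto a→12 c→1 d→25 e→6
  1='c' goto e→2
  2='ce' goto b→3
  3='ceb' goto a→4
  4='ceba' goto d→5
  5='cebad' goto ·  [P0 ends]
  6='e' goto a→23 c→7
  7='ec' goto e→8
  8='ece' goto a→9
  9='ecea' goto c→10
  10='eceac' goto e→11
  11='eceace' goto ·  [P1 ends]
  12='a' goto a→13 c→18 e→22
  13='aa' goto e→14
  14='aae' goto c→15
  15='aaec' goto d→16
  16='aaecd' goto d→17
  17='aaecdd' goto ·  [P2 ends]
  18='ac' goto d→19
  19='acd' goto b→20
  20='acdb' goto e→21
  21='acdbe' goto ·  [P3 ends]
  22='ae' goto ·  [P4 ends]
  23='ea' goto a→24
  24='eaa' goto ·  [P5 ends]
  25='d' goto d→26
  26='dd' goto ·  [P6 ends]

BFS fail/out derivation:
  fail(1) 'c': from fail(0)=0 chase 'c': 0 ⇒ 0;  out=∅∪out(0)=∅
  fail(6) 'e': from fail(0)=0 chase 'e': 0 ⇒ 0;  out=∅∪out(0)=∅
  fail(12) 'a': from fail(0)=0 chase 'a': 0 ⇒ 0;  out=∅∪out(0)=∅
  fail(25) 'd': from fail(0)=0 chase 'd': 0 ⇒ 0;  out=∅∪out(0)=∅
  fail(2) 'ce': from fail(1)=0 chase 'e': 0 ⇒ 6;  out=∅∪out(6)=∅
  fail(7) 'ec': from fail(6)=0 chase 'c': 0 ⇒ 1;  out=∅∪out(1)=∅
  fail(13) 'aa': from fail(12)=0 chase 'a': 0 ⇒ 12;  out=∅∪out(12)=∅
  fail(18) 'ac': from fail(12)=0 chase 'c': 0 ⇒ 1;  out=∅∪out(1)=∅
  fail(22) 'ae': from fail(12)=0 chase 'e': 0 ⇒ 6;  out={4}∪out(6)={4}
  fail(23) 'ea': from fail(6)=0 chase 'a': 0 ⇒ 12;  out=∅∪out(12)=∅
  fail(26) 'dd': from fail(25)=0 chase 'd': 0 ⇒ 25;  out={6}∪out(25)={6}
  fail(3) 'ceb': from fail(2)=6 chase 'b': 6→0 ⇒ 0;  out=∅∪out(0)=∅
  fail(8) 'ece': from fail(7)=1 chase 'e': 1 ⇒ 2;  out=∅∪out(2)=∅
  fail(14) 'aae': from fail(13)=12 chase 'e': 12 ⇒ 22;  out=∅∪out(22)={4}
  fail(19) 'acd': from fail(18)=1 chase 'd': 1→0 ⇒ 25;  out=∅∪out(25)=∅
  fail(24) 'eaa': from fail(23)=12 chase 'a': 12 ⇒ 13;  out={5}∪out(13)={5}
  fail(4) 'ceba': from fail(3)=0 chase 'a': 0 ⇒ 12;  out=∅∪out(12)=∅
  fail(9) 'ecea': from fail(8)=2 chase 'a': 2→6 ⇒ 23;  out=∅∪out(23)=∅
  fail(15) 'aaec': from fail(14)=22 chase 'c': 22→6 ⇒ 7;  out=∅∪out(7)=∅
  fail(20) 'acdb': from fail(19)=25 chase 'b': 25→0 ⇒ 0;  out=∅∪out(0)=∅
  fail(5) 'cebad': from fail(4)=12 chase 'd': 12→0 ⇒ 25;  out={0}∪out(25)={0}
  fail(10) 'eceac': from fail(9)=23 chase 'c': 23→12 ⇒ 18;  out=∅∪out(18)=∅
  fail(16) 'aaecd': from fail(15)=7 chase 'd': 7→1→0 ⇒ 25;  out=∅∪out(25)=∅
  fail(21) 'acdbe': from fail(20)=0 chase 'e': 0 ⇒ 6;  out={3}∪out(6)={3}
  fail(11) 'eceace': from fail(10)=18 chase 'e': 18→1 ⇒ 2;  out={1}∪out(2)={1}
  fail(17) 'aaecdd': from fail(16)=25 chase 'd': 25 ⇒ 26;  out={2}∪out(26)={2,6}

Scan:
[0] read 'e'  n0⇒n6
[1] read 'a'  n6⇒n23
[2] read 'e'  n23⇒n22 (fail-walked)  emit P4@[1:2]
[3] read 'e'  n22⇒n6 (fail-walked)
[4] read 'a'  n6⇒n23
[5] read 'c'  n23⇒n18 (fail-walked)
[6] read 'd'  n18⇒n19
[7] read 'b'  n19⇒n20
[8] read 'e'  n20⇒n21  emit P3@[4:8]
[9] read 'e'  n21⇒n6 (fail-walked)
[10] read 'a'  n6⇒n23
[11] read 'a'  n23⇒n24  emit P5@[9:11]
[12] read 'e'  n24⇒n14 (fail-walked)  emit P4@[11:12]
[13] read 'd'  n14⇒n25 (fail-walked)
[14] read 'd'  n25⇒n26  emit P6@[13:14]
[15] read 'b'  n26⇒n0 (fail-walked)
[16] read 'a'  n0⇒n12
[17] read 'c'  n12⇒n18
[18] read 'd'  n18⇒n19
[19] read 'b'  n19⇒n20
[20] read 'e'  n20⇒n21  emit P3@[16:20]
[21] read 'a'  n21⇒n23 (fail-walked)
[22] read 'e'  n23⇒n22 (fail-walked)  emit P4@[21:22]
[23] read 'd'  n22⇒n25 (fail-walked)
[24] read 'e'  n25⇒n6 (fail-walked)
[25] read 'a'  n6⇒n23
[26] read 'a'  n23⇒n24  emit P5@[24:26]
[27] read 'a'  n24⇒n13 (fail-walked)
[28] read 'a'  n13⇒n13 (fail-walked)
[29] read 'e'  n13⇒n14  emit P4@[28:29]
[30] read 'c'  n14⇒n15
[31] read 'd'  n15⇒n16

Matches: [[2,4],[8,3],[11,5],[12,4],[14,6],[20,3],[22,4],[26,5],[29,4]]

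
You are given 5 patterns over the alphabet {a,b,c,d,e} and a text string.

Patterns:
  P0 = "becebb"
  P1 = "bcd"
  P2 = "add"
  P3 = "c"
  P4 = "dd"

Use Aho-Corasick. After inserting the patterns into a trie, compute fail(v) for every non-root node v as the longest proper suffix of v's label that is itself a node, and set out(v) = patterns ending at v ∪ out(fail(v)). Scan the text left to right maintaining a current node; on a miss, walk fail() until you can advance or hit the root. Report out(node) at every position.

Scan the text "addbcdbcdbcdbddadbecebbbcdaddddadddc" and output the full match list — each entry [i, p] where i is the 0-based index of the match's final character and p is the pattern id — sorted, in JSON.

Build automaton:
Trie nodes:
  n0 'ε': a→9 b→1 c→12 d→13
  n1 'b': c→7 e→2
  n2 'be': c→3
  n3 'bec': e→4
  n4 'bece': b→5
  n5 'beceb': b→6
  n6 'becebb': ·  [P0 ends]
  n7 'bc': d→8
  n8 'bcd': ·  [P1 ends]
  n9 'a': d→10
  n10 'ad': d→11
  n11 'add': ·  [P2 ends]
  n12 'c': ·  [P3 ends]
  n13 'd': d→14
  n14 'dd': ·  [P4 ends]

Failure links (BFS by depth):
  fail(1) 'b': from fail(0)=0 chase 'b': 0 ⇒ 0;  out=∅∪out(0)=∅
  fail(9) 'a': from fail(0)=0 chase 'a': 0 ⇒ 0;  out=∅∪out(0)=∅
  fail(12) 'c': from fail(0)=0 chase 'c': 0 ⇒ 0;  out={3}∪out(0)={3}
  fail(13) 'd': from fail(0)=0 chase 'd': 0 ⇒ 0;  out=∅∪out(0)=∅
  fail(2) 'be': from fail(1)=0 chase 'e': 0 ⇒ 0;  out=∅∪out(0)=∅
  fail(7) 'bc': from fail(1)=0 chase 'c': 0 ⇒ 12;  out=∅∪out(12)={3}
  fail(10) 'ad': from fail(9)=0 chase 'd': 0 ⇒ 13;  out=∅∪out(13)=∅
  fail(14) 'dd': from fail(13)=0 chase 'd': 0 ⇒ 13;  out={4}∪out(13)={4}
  fail(3) 'bec': from fail(2)=0 chase 'c': 0 ⇒ 12;  out=∅∪out(12)={3}
  fail(8) 'bcd': from fail(7)=12 chase 'd': 12→0 ⇒ 13;  out={1}∪out(13)={1}
  fail(11) 'add': from fail(10)=13 chase 'd': 13 ⇒ 14;  out={2}∪out(14)={2,4}
  fail(4) 'bece': from fail(3)=12 chase 'e': 12→0 ⇒ 0;  out=∅∪out(0)=∅
  fail(5) 'beceb': from fail(4)=0 chase 'b': 0 ⇒ 1;  out=∅∪out(1)=∅
  fail(6) 'becebb': from fail(5)=1 chase 'b': 1→0 ⇒ 1;  out={0}∪out(1)={0}

Run:
i=0 'a': node 0→9
i=1 'd': node 9→10
i=2 'd': node 10→11  → match P2@[0:2],P4@[1:2]
i=3 'b': node 11→1 (fail-walked)
i=4 'c': node 1→7  → match P3@[4:4]
i=5 'd': node 7→8  → match P1@[3:5]
i=6 'b': node 8→1 (fail-walked)
i=7 'c': node 1→7  → match P3@[7:7]
i=8 'd': node 7→8  → match P1@[6:8]
i=9 'b': node 8→1 (fail-walked)
i=10 'c': node 1→7  → match P3@[10:10]
i=11 'd': node 7→8  → match P1@[9:11]
i=12 'b': node 8→1 (fail-walked)
i=13 'd': node 1→13 (fail-walked)
i=14 'd': node 13→14  → match P4@[13:14]
i=15 'a': node 14→9 (fail-walked)
i=16 'd': node 9→10
i=17 'b': node 10→1 (fail-walked)
i=18 'e': node 1→2
i=19 'c': node 2→3  → match P3@[19:19]
i=20 'e': node 3→4
i=21 'b': node 4→5
i=22 'b': node 5→6  → match P0@[17:22]
i=23 'b': node 6→1 (fail-walked)
i=24 'c': node 1→7  → match P3@[24:24]
i=25 'd': node 7→8  → match P1@[23:25]
i=26 'a': node 8→9 (fail-walked)
i=27 'd': node 9→10
i=28 'd': node 10→11  → match P2@[26:28],P4@[27:28]
i=29 'd': node 11→14 (fail-walked)  → match P4@[28:29]
i=30 'd': node 14→14 (fail-walked)  → match P4@[29:30]
i=31 'a': node 14→9 (fail-walked)
i=32 'd': node 9→10
i=33 'd': node 10→11  → match P2@[31:33],P4@[32:33]
i=34 'd': node 11→14 (fail-walked)  → match P4@[33:34]
i=35 'c': node 14→12 (fail-walked)  → match P3@[35:35]

Matches: [[2,2],[2,4],[4,3],[5,1],[7,3],[8,1],[10,3],[11,1],[14,4],[19,3],[22,0],[24,3],[25,1],[28,2],[28,4],[29,4],[30,4],[33,2],[33,4],[34,4],[35,3]]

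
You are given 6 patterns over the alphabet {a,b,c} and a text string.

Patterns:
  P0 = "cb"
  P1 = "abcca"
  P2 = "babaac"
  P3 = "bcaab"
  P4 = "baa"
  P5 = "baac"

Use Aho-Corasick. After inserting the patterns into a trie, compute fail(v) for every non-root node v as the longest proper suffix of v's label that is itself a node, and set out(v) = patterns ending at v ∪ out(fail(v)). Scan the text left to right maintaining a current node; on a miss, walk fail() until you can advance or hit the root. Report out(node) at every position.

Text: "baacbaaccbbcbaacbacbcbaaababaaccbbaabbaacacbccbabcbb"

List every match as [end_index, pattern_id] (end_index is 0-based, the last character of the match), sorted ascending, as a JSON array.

Build:
Trie (insert patterns):
  0='ε' goto a→3 b→8 c→1
  1='c' goto b→2
  2='cb' goto ·  ←P0
  3='a' goto b→4
  4='ab' goto c→5
  5='abc' goto c→6
  6='abcc' goto a→7
  7='abcca' goto ·  ←P1
  8='b' goto a→9 c→14
  9='ba' goto a→18 b→10
  10='bab' goto a→11
  11='baba' goto a→12
  12='babaa' goto c→13
  13='babaac' goto ·  ←P2
  14='bc' goto a→15
  15='bca' goto a→16
  16='bcaa' goto b→17
  17='bcaab' goto ·  ←P3
  18='baa' goto c→19  ←P4
  19='baac' goto ·  ←P5

Failure links (BFS by depth):
  fail(1) 'c': from fail(0)=0 chase 'c': 0 ⇒ 0;  out=∅∪out(0)=∅
  fail(3) 'a': from fail(0)=0 chase 'a': 0 ⇒ 0;  out=∅∪out(0)=∅
  fail(8) 'b': from fail(0)=0 chase 'b': 0 ⇒ 0;  out=∅∪out(0)=∅
  fail(2) 'cb': from fail(1)=0 chase 'b': 0 ⇒ 8;  out={0}∪out(8)={0}
  fail(4) 'ab': from fail(3)=0 chase 'b': 0 ⇒ 8;  out=∅∪out(8)=∅
  fail(9) 'ba': from fail(8)=0 chase 'a': 0 ⇒ 3;  out=∅∪out(3)=∅
  fail(14) 'bc': from fail(8)=0 chase 'c': 0 ⇒ 1;  out=∅∪out(1)=∅
  fail(5) 'abc': from fail(4)=8 chase 'c': 8 ⇒ 14;  out=∅∪out(14)=∅
  fail(10) 'bab': from fail(9)=3 chase 'b': 3 ⇒ 4;  out=∅∪out(4)=∅
  fail(15) 'bca': from fail(14)=1 chase 'a': 1→0 ⇒ 3;  out=∅∪out(3)=∅
  fail(18) 'baa': from fail(9)=3 chase 'a': 3→0 ⇒ 3;  out={4}∪out(3)={4}
  fail(6) 'abcc': from fail(5)=14 chase 'c': 14→1→0 ⇒ 1;  out=∅∪out(1)=∅
  fail(11) 'baba': from fail(10)=4 chase 'a': 4→8 ⇒ 9;  out=∅∪out(9)=∅
  fail(16) 'bcaa': from fail(15)=3 chase 'a': 3→0 ⇒ 3;  out=∅∪out(3)=∅
  fail(19) 'baac': from fail(18)=3 chase 'c': 3→0 ⇒ 1;  out={5}∪out(1)={5}
  fail(7) 'abcca': from fail(6)=1 chase 'a': 1→0 ⇒ 3;  out={1}∪out(3)={1}
  fail(12) 'babaa': from fail(11)=9 chase 'a': 9 ⇒ 18;  out=∅∪out(18)={4}
  fail(17) 'bcaab': from fail(16)=3 chase 'b': 3 ⇒ 4;  out={3}∪out(4)={3}
  fail(13) 'babaac': from fail(12)=18 chase 'c': 18 ⇒ 19;  out={2}∪out(19)={2,5}

Scan:
i=0 'b': node 0→8
i=1 'a': node 8→9
i=2 'a': node 9→18  ** P4@[0:2]
i=3 'c': node 18→19  ** P5@[0:3]
i=4 'b': node 19→2 ·f  ** P0@[3:4]
i=5 'a': node 2→9 ·f
i=6 'a': node 9→18  ** P4@[4:6]
i=7 'c': node 18→19  ** P5@[4:7]
i=8 'c': node 19→1 ·f
i=9 'b': node 1→2  ** P0@[8:9]
i=10 'b': node 2→8 ·f
i=11 'c': node 8→14
i=12 'b': node 14→2 ·f  ** P0@[11:12]
i=13 'a': node 2→9 ·f
i=14 'a': node 9→18  ** P4@[12:14]
i=15 'c': node 18→19  ** P5@[12:15]
i=16 'b': node 19→2 ·f  ** P0@[15:16]
i=17 'a': node 2→9 ·f
i=18 'c': node 9→1 ·f
i=19 'b': node 1→2  ** P0@[18:19]
i=20 'c': node 2→14 ·f
i=21 'b': node 14→2 ·f  ** P0@[20:21]
i=22 'a': node 2→9 ·f
i=23 'a': node 9→18  ** P4@[21:23]
i=24 'a': node 18→3 ·f
i=25 'b': node 3→4
i=26 'a': node 4→9 ·f
i=27 'b': node 9→10
i=28 'a': node 10→11
i=29 'a': node 11→12  ** P4@[27:29]
i=30 'c': node 12→13  ** P2@[25:30],P5@[27:30]
i=31 'c': node 13→1 ·f
i=32 'b': node 1→2  ** P0@[31:32]
i=33 'b': node 2→8 ·f
i=34 'a': node 8→9
i=35 'a': node 9→18  ** P4@[33:35]
i=36 'b': node 18→4 ·f
i=37 'b': node 4→8 ·f
i=38 'a': node 8→9
i=39 'a': node 9→18  ** P4@[37:39]
i=40 'c': node 18→19  ** P5@[37:40]
i=41 'a': node 19→3 ·f
i=42 'c': node 3→1 ·f
i=43 'b': node 1→2  ** P0@[42:43]
i=44 'c': node 2→14 ·f
i=45 'c': node 14→1 ·f
i=46 'b': node 1→2  ** P0@[45:46]
i=47 'a': node 2→9 ·f
i=48 'b': node 9→10
i=49 'c': node 10→5 ·f
i=50 'b': node 5→2 ·f  ** P0@[49:50]
i=51 'b': node 2→8 ·f

All matches (sorted): [[2,4],[3,5],[4,0],[6,4],[7,5],[9,0],[12,0],[14,4],[15,5],[16,0],[19,0],[21,0],[23,4],[29,4],[30,2],[30,5],[32,0],[35,4],[39,4],[40,5],[43,0],[46,0],[50,0]]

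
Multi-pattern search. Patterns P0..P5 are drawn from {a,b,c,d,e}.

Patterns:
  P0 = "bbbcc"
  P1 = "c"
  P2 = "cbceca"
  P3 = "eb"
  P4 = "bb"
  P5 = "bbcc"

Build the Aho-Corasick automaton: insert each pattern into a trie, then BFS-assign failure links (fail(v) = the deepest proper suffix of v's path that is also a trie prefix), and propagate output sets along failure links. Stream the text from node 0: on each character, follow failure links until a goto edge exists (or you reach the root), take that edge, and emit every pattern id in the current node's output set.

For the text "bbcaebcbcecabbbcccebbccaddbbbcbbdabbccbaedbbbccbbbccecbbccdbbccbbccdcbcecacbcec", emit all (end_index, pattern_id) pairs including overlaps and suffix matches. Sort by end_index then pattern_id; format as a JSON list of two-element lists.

Build automaton:
Trie nodes:
  n0 'ε': b→1 c→6 e→12
  n1 'b': b→2
  n2 'bb': b→3 c→14  [P4 ends]
  n3 'bbb': c→4
  n4 'bbbc': c→5
  n5 'bbbcc': ·  [P0 ends]
  n6 'c': b→7  [P1 ends]
  n7 'cb': c→8
  n8 'cbc': e→9
  n9 'cbce': c→10
  n10 'cbcec': a→11
  n11 'cbceca': ·  [P2 ends]
  n12 'e': b→13
  n13 'eb': ·  [P3 ends]
  n14 'bbc': c→15
  n15 'bbcc': ·  [P5 ends]

BFS fail/out derivation:
  n1('b'): parent n0 fail=0; on 'b' 0 → fail=0;  out ∅∪∅=∅
  n6('c'): parent n0 fail=0; on 'c' 0 → fail=0;  out {1}∪∅={1}
  n12('e'): parent n0 fail=0; on 'e' 0 → fail=0;  out ∅∪∅=∅
  n2('bb'): parent n1 fail=0; on 'b' 0 → fail=1;  out {4}∪∅={4}
  n7('cb'): parent n6 fail=0; on 'b' 0 → fail=1;  out ∅∪∅=∅
  n13('eb'): parent n12 fail=0; on 'b' 0 → fail=1;  out {3}∪∅={3}
  n3('bbb'): parent n2 fail=1; on 'b' 1 → fail=2;  out ∅∪{4}={4}
  n8('cbc'): parent n7 fail=1; on 'c' 1→0 → fail=6;  out ∅∪{1}={1}
  n14('bbc'): parent n2 fail=1; on 'c' 1→0 → fail=6;  out ∅∪{1}={1}
  n4('bbbc'): parent n3 fail=2; on 'c' 2 → fail=14;  out ∅∪{1}={1}
  n9('cbce'): parent n8 fail=6; on 'e' 6→0 → fail=12;  out ∅∪∅=∅
  n15('bbcc'): parent n14 fail=6; on 'c' 6→0 → fail=6;  out {5}∪{1}={1,5}
  n5('bbbcc'): parent n4 fail=14; on 'c' 14 → fail=15;  out {0}∪{1,5}={0,1,5}
  n10('cbcec'): parent n9 fail=12; on 'c' 12→0 → fail=6;  out ∅∪{1}={1}
  n11('cbceca'): parent n10 fail=6; on 'a' 6→0 → fail=0;  out {2}∪∅={2}

Run:
i=0 'b': node 0→1
i=1 'b': node 1→2  → match P4@[0:1]
i=2 'c': node 2→14  → match P1@[2:2]
i=3 'a': node 14→0 (fail-walked)
i=4 'e': node 0→12
i=5 'b': node 12→13  → match P3@[4:5]
i=6 'c': node 13→6 (fail-walked)  → match P1@[6:6]
i=7 'b': node 6→7
i=8 'c': node 7→8  → match P1@[8:8]
i=9 'e': node 8→9
i=10 'c': node 9→10  → match P1@[10:10]
i=11 'a': node 10→11  → match P2@[6:11]
i=12 'b': node 11→1 (fail-walked)
i=13 'b': node 1→2  → match P4@[12:13]
i=14 'b': node 2→3  → match P4@[13:14]
i=15 'c': node 3→4  → match P1@[15:15]
i=16 'c': node 4→5  → match P0@[12:16],P1@[16:16],P5@[13:16]
i=17 'c': node 5→6 (fail-walked)  → match P1@[17:17]
i=18 'e': node 6→12 (fail-walked)
i=19 'b': node 12→13  → match P3@[18:19]
i=20 'b': node 13→2 (fail-walked)  → match P4@[19:20]
i=21 'c': node 2→14  → match P1@[21:21]
i=22 'c': node 14→15  → match P1@[22:22],P5@[19:22]
i=23 'a': node 15→0 (fail-walked)
i=24 'd': node 0→0
i=25 'd': node 0→0
i=26 'b': node 0→1
i=27 'b': node 1→2  → match P4@[26:27]
i=28 'b': node 2→3  → match P4@[27:28]
i=29 'c': node 3→4  → match P1@[29:29]
i=30 'b': node 4→7 (fail-walked)
i=31 'b': node 7→2 (fail-walked)  → match P4@[30:31]
i=32 'd': node 2→0 (fail-walked)
i=33 'a': node 0→0
i=34 'b': node 0→1
i=35 'b': node 1→2  → match P4@[34:35]
i=36 'c': node 2→14  → match P1@[36:36]
i=37 'c': node 14→15  → match P1@[37:37],P5@[34:37]
i=38 'b': node 15→7 (fail-walked)
i=39 'a': node 7→0 (fail-walked)
i=40 'e': node 0→12
i=41 'd': node 12→0 (fail-walked)
i=42 'b': node 0→1
i=43 'b': node 1→2  → match P4@[42:43]
i=44 'b': node 2→3  → match P4@[43:44]
i=45 'c': node 3→4  → match P1@[45:45]
i=46 'c': node 4→5  → match P0@[42:46],P1@[46:46],P5@[43:46]
i=47 'b': node 5→7 (fail-walked)
i=48 'b': node 7→2 (fail-walked)  → match P4@[47:48]
i=49 'b': node 2→3  → match P4@[48:49]
i=50 'c': node 3→4  → match P1@[50:50]
i=51 'c': node 4→5  → match P0@[47:51],P1@[51:51],P5@[48:51]
i=52 'e': node 5→12 (fail-walked)
i=53 'c': node 12→6 (fail-walked)  → match P1@[53:53]
i=54 'b': node 6→7
i=55 'b': node 7→2 (fail-walked)  → match P4@[54:55]
i=56 'c': node 2→14  → match P1@[56:56]
i=57 'c': node 14→15  → match P1@[57:57],P5@[54:57]
i=58 'd': node 15→0 (fail-walked)
i=59 'b': node 0→1
i=60 'b': node 1→2  → match P4@[59:60]
i=61 'c': node 2→14  → match P1@[61:61]
i=62 'c': node 14→15  → match P1@[62:62],P5@[59:62]
i=63 'b': node 15→7 (fail-walked)
i=64 'b': node 7→2 (fail-walked)  → match P4@[63:64]
i=65 'c': node 2→14  → match P1@[65:65]
i=66 'c': node 14→15  → match P1@[66:66],P5@[63:66]
i=67 'd': node 15→0 (fail-walked)
i=68 'c': node 0→6  → match P1@[68:68]
i=69 'b': node 6→7
i=70 'c': node 7→8  → match P1@[70:70]
i=71 'e': node 8→9
i=72 'c': node 9→10  → match P1@[72:72]
i=73 'a': node 10→11  → match P2@[68:73]
i=74 'c': node 11→6 (fail-walked)  → match P1@[74:74]
i=75 'b': node 6→7
i=76 'c': node 7→8  → match P1@[76:76]
i=77 'e': node 8→9
i=78 'c': node 9→10  → match P1@[78:78]

Result: [[1,4],[2,1],[5,3],[6,1],[8,1],[10,1],[11,2],[13,4],[14,4],[15,1],[16,0],[16,1],[16,5],[17,1],[19,3],[20,4],[21,1],[22,1],[22,5],[27,4],[28,4],[29,1],[31,4],[35,4],[36,1],[37,1],[37,5],[43,4],[44,4],[45,1],[46,0],[46,1],[46,5],[48,4],[49,4],[50,1],[51,0],[51,1],[51,5],[53,1],[55,4],[56,1],[57,1],[57,5],[60,4],[61,1],[62,1],[62,5],[64,4],[65,1],[66,1],[66,5],[68,1],[70,1],[72,1],[73,2],[74,1],[76,1],[78,1]]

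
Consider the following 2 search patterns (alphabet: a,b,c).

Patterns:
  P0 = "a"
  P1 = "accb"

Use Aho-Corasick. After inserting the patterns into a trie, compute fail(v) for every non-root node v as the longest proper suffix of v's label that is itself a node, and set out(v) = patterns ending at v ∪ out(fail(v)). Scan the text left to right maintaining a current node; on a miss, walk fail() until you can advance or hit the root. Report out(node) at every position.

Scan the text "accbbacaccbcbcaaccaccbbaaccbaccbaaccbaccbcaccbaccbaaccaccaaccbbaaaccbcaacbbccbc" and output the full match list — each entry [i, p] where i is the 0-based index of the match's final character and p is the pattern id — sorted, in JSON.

Build:
Trie nodes:
  n0 'ε': a→1
  n1 'a': c→2  ←P0
  n2 'ac': c→3
  n3 'acc': b→4
  n4 'accb': ·  ←P1

BFS fail/out derivation:
  fail(1) 'a': from fail(0)=0 chase 'a': 0 ⇒ 0;  out={0}∪out(0)={0}
  fail(2) 'ac': from fail(1)=0 chase 'c': 0 ⇒ 0;  out=∅∪out(0)=∅
  fail(3) 'acc': from fail(2)=0 chase 'c': 0 ⇒ 0;  out=∅∪out(0)=∅
  fail(4) 'accb': from fail(3)=0 chase 'b': 0 ⇒ 0;  out={1}∪out(0)={1}

Text stream:
i=0 'a': node 0→1  emit P0@[0:0]
i=1 'c': node 1→2
i=2 'c': node 2→3
i=3 'b': node 3→4  emit P1@[0:3]
i=4 'b': node 4→0 (via fail)
i=5 'a': node 0→1  emit P0@[5:5]
i=6 'c': node 1→2
i=7 'a': node 2→1 (via fail)  emit P0@[7:7]
i=8 'c': node 1→2
i=9 'c': node 2→3
i=10 'b': node 3→4  emit P1@[7:10]
i=11 'c': node 4→0 (via fail)
i=12 'b': node 0→0
i=13 'c': node 0→0
i=14 'a': node 0→1  emit P0@[14:14]
i=15 'a': node 1→1 (via fail)  emit P0@[15:15]
i=16 'c': node 1→2
i=17 'c': node 2→3
i=18 'a': node 3→1 (via fail)  emit P0@[18:18]
i=19 'c': node 1→2
i=20 'c': node 2→3
i=21 'b': node 3→4  emit P1@[18:21]
i=22 'b': node 4→0 (via fail)
i=23 'a': node 0→1  emit P0@[23:23]
i=24 'a': node 1→1 (via fail)  emit P0@[24:24]
i=25 'c': node 1→2
i=26 'c': node 2→3
i=27 'b': node 3→4  emit P1@[24:27]
i=28 'a': node 4→1 (via fail)  emit P0@[28:28]
i=29 'c': node 1→2
i=30 'c': node 2→3
i=31 'b': node 3→4  emit P1@[28:31]
i=32 'a': node 4→1 (via fail)  emit P0@[32:32]
i=33 'a': node 1→1 (via fail)  emit P0@[33:33]
i=34 'c': node 1→2
i=35 'c': node 2→3
i=36 'b': node 3→4  emit P1@[33:36]
i=37 'a': node 4→1 (via fail)  emit P0@[37:37]
i=38 'c': node 1→2
i=39 'c': node 2→3
i=40 'b': node 3→4  emit P1@[37:40]
i=41 'c': node 4→0 (via fail)
i=42 'a': node 0→1  emit P0@[42:42]
i=43 'c': node 1→2
i=44 'c': node 2→3
i=45 'b': node 3→4  emit P1@[42:45]
i=46 'a': node 4→1 (via fail)  emit P0@[46:46]
i=47 'c': node 1→2
i=48 'c': node 2→3
i=49 'b': node 3→4  emit P1@[46:49]
i=50 'a': node 4→1 (via fail)  emit P0@[50:50]
i=51 'a': node 1→1 (via fail)  emit P0@[51:51]
i=52 'c': node 1→2
i=53 'c': node 2→3
i=54 'a': node 3→1 (via fail)  emit P0@[54:54]
i=55 'c': node 1→2
i=56 'c': node 2→3
i=57 'a': node 3→1 (via fail)  emit P0@[57:57]
i=58 'a': node 1→1 (via fail)  emit P0@[58:58]
i=59 'c': node 1→2
i=60 'c': node 2→3
i=61 'b': node 3→4  emit P1@[58:61]
i=62 'b': node 4→0 (via fail)
i=63 'a': node 0→1  emit P0@[63:63]
i=64 'a': node 1→1 (via fail)  emit P0@[64:64]
i=65 'a': node 1→1 (via fail)  emit P0@[65:65]
i=66 'c': node 1→2
i=67 'c': node 2→3
i=68 'b': node 3→4  emit P1@[65:68]
i=69 'c': node 4→0 (via fail)
i=70 'a': node 0→1  emit P0@[70:70]
i=71 'a': node 1→1 (via fail)  emit P0@[71:71]
i=72 'c': node 1→2
i=73 'b': node 2→0 (via fail)
i=74 'b': node 0→0
i=75 'c': node 0→0
i=76 'c': node 0→0
i=77 'b': node 0→0
i=78 'c': node 0→0

Matches: [[0,0],[3,1],[5,0],[7,0],[10,1],[14,0],[15,0],[18,0],[21,1],[23,0],[24,0],[27,1],[28,0],[31,1],[32,0],[33,0],[36,1],[37,0],[40,1],[42,0],[45,1],[46,0],[49,1],[50,0],[51,0],[54,0],[57,0],[58,0],[61,1],[63,0],[64,0],[65,0],[68,1],[70,0],[71,0]]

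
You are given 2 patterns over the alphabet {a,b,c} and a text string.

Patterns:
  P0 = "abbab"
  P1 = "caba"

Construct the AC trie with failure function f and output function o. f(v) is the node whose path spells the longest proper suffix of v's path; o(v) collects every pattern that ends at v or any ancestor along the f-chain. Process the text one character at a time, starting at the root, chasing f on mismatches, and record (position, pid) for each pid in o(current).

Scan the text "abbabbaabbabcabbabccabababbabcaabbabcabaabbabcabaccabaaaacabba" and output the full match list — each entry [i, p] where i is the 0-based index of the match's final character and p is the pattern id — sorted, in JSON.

Construct AC machine:
Trie (insert patterns):
  n0 'ε': a→1 c→6
  n1 'a': b→2
  n2 'ab': b→3
  n3 'abb': a→4
  n4 'abba': b→5
  n5 'abbab': ·  ←P0
  n6 'c': a→7
  n7 'ca': b→8
  n8 'cab': a→9
  n9 'caba': ·  ←P1

Failure links (BFS by depth):
  n1('a'): parent n0 fail=0; on 'a' 0 → fail=0;  out ∅∪∅=∅
  n6('c'): parent n0 fail=0; on 'c' 0 → fail=0;  out ∅∪∅=∅
  n2('ab'): parent n1 fail=0; on 'b' 0 → fail=0;  out ∅∪∅=∅
  n7('ca'): parent n6 fail=0; on 'a' 0 → fail=1;  out ∅∪∅=∅
  n3('abb'): parent n2 fail=0; on 'b' 0 → fail=0;  out ∅∪∅=∅
  n8('cab'): parent n7 fail=1; on 'b' 1 → fail=2;  out ∅∪∅=∅
  n4('abba'): parent n3 fail=0; on 'a' 0 → fail=1;  out ∅∪∅=∅
  n9('caba'): parent n8 fail=2; on 'a' 2→0 → fail=1;  out {1}∪∅={1}
  n5('abbab'): parent n4 fail=1; on 'b' 1 → fail=2;  out {0}∪∅={0}

Run:
i=0 'a': node 0→1
i=1 'b': node 1→2
i=2 'b': node 2→3
i=3 'a': node 3→4
i=4 'b': node 4→5  ** P0@[0:4]
i=5 'b': node 5→3 (fail-walked)
i=6 'a': node 3→4
i=7 'a': node 4→1 (fail-walked)
i=8 'b': node 1→2
i=9 'b': node 2→3
i=10 'a': node 3→4
i=11 'b': node 4→5  ** P0@[7:11]
i=12 'c': node 5→6 (fail-walked)
i=13 'a': node 6→7
i=14 'b': node 7→8
i=15 'b': node 8→3 (fail-walked)
i=16 'a': node 3→4
i=17 'b': node 4→5  ** P0@[13:17]
i=18 'c': node 5→6 (fail-walked)
i=19 'c': node 6→6 (fail-walked)
i=20 'a': node 6→7
i=21 'b': node 7→8
i=22 'a': node 8→9  ** P1@[19:22]
i=23 'b': node 9→2 (fail-walked)
i=24 'a': node 2→1 (fail-walked)
i=25 'b': node 1→2
i=26 'b': node 2→3
i=27 'a': node 3→4
i=28 'b': node 4→5  ** P0@[24:28]
i=29 'c': node 5→6 (fail-walked)
i=30 'a': node 6→7
i=31 'a': node 7→1 (fail-walked)
i=32 'b': node 1→2
i=33 'b': node 2→3
i=34 'a': node 3→4
i=35 'b': node 4→5  ** P0@[31:35]
i=36 'c': node 5→6 (fail-walked)
i=37 'a': node 6→7
i=38 'b': node 7→8
i=39 'a': node 8→9  ** P1@[36:39]
i=40 'a': node 9→1 (fail-walked)
i=41 'b': node 1→2
i=42 'b': node 2→3
i=43 'a': node 3→4
i=44 'b': node 4→5  ** P0@[40:44]
i=45 'c': node 5→6 (fail-walked)
i=46 'a': node 6→7
i=47 'b': node 7→8
i=48 'a': node 8→9  ** P1@[45:48]
i=49 'c': node 9→6 (fail-walked)
i=50 'c': node 6→6 (fail-walked)
i=51 'a': node 6→7
i=52 'b': node 7→8
i=53 'a': node 8→9  ** P1@[50:53]
i=54 'a': node 9→1 (fail-walked)
i=55 'a': node 1→1 (fail-walked)
i=56 'a': node 1→1 (fail-walked)
i=57 'c': node 1→6 (fail-walked)
i=58 'a': node 6→7
i=59 'b': node 7→8
i=60 'b': node 8→3 (fail-walked)
i=61 'a': node 3→4

Matches: [[4,0],[11,0],[17,0],[22,1],[28,0],[35,0],[39,1],[44,0],[48,1],[53,1]]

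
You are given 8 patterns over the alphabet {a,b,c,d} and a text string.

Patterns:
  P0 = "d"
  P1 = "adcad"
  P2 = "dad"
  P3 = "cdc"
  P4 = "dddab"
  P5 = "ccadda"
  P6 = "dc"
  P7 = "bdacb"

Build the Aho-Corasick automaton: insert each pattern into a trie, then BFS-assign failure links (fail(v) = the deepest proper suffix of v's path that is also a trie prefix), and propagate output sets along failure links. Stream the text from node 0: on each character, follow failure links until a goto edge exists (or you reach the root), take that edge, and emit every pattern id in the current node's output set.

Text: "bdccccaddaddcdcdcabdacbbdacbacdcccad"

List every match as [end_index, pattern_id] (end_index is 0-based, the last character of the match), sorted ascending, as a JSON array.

Construct AC machine:
Trie (insert patterns):
  0='ε' goto a→2 b→22 c→9 d→1
  1='d' goto a→7 c→21 d→12  ←P0
  2='a' goto d→3
  3='ad' goto c→4
  4='adc' goto a→5
  5='adca' goto d→6
  6='adcad' goto ·  ←P1
  7='da' goto d→8
  8='dad' goto ·  ←P2
  9='c' goto c→16 d→10
  10='cd' goto c→11
  11='cdc' goto ·  ←P3
  12='dd' goto d→13
  13='ddd' goto a→14
  14='ddda' goto b→15
  15='dddab' goto ·  ←P4
  16='cc' goto a→17
  17='cca' goto d→18
  18='ccad' goto d→19
  19='ccadd' goto a→20
  20='ccadda' goto ·  ←P5
  21='dc' goto ·  ←P6
  22='b' goto d→23
  23='bd' goto a→24
  24='bda' goto c→25
  25='bdac' goto b→26
  26='bdacb' goto ·  ←P7

Failure links (BFS by depth):
  fail(1) 'd': from fail(0)=0 chase 'd': 0 ⇒ 0;  out={0}∪out(0)={0}
  fail(2) 'a': from fail(0)=0 chase 'a': 0 ⇒ 0;  out=∅∪out(0)=∅
  fail(9) 'c': from fail(0)=0 chase 'c': 0 ⇒ 0;  out=∅∪out(0)=∅
  fail(22) 'b': from fail(0)=0 chase 'b': 0 ⇒ 0;  out=∅∪out(0)=∅
  fail(3) 'ad': from fail(2)=0 chase 'd': 0 ⇒ 1;  out=∅∪out(1)={0}
  fail(7) 'da': from fail(1)=0 chase 'a': 0 ⇒ 2;  out=∅∪out(2)=∅
  fail(10) 'cd': from fail(9)=0 chase 'd': 0 ⇒ 1;  out=∅∪out(1)={0}
  fail(12) 'dd': from fail(1)=0 chase 'd': 0 ⇒ 1;  out=∅∪out(1)={0}
  fail(16) 'cc': from fail(9)=0 chase 'c': 0 ⇒ 9;  out=∅∪out(9)=∅
  fail(21) 'dc': from fail(1)=0 chase 'c': 0 ⇒ 9;  out={6}∪out(9)={6}
  fail(23) 'bd': from fail(22)=0 chase 'd': 0 ⇒ 1;  out=∅∪out(1)={0}
  fail(4) 'adc': from fail(3)=1 chase 'c': 1 ⇒ 21;  out=∅∪out(21)={6}
  fail(8) 'dad': from fail(7)=2 chase 'd': 2 ⇒ 3;  out={2}∪out(3)={0,2}
  fail(11) 'cdc': from fail(10)=1 chase 'c': 1 ⇒ 21;  out={3}∪out(21)={3,6}
  fail(13) 'ddd': from fail(12)=1 chase 'd': 1 ⇒ 12;  out=∅∪out(12)={0}
  fail(17) 'cca': from fail(16)=9 chase 'a': 9→0 ⇒ 2;  out=∅∪out(2)=∅
  fail(24) 'bda': from fail(23)=1 chase 'a': 1 ⇒ 7;  out=∅∪out(7)=∅
  fail(5) 'adca': from fail(4)=21 chase 'a': 21→9→0 ⇒ 2;  out=∅∪out(2)=∅
  fail(14) 'ddda': from fail(13)=12 chase 'a': 12→1 ⇒ 7;  out=∅∪out(7)=∅
  fail(18) 'ccad': from fail(17)=2 chase 'd': 2 ⇒ 3;  out=∅∪out(3)={0}
  fail(25) 'bdac': from fail(24)=7 chase 'c': 7→2→0 ⇒ 9;  out=∅∪out(9)=∅
  fail(6) 'adcad': from fail(5)=2 chase 'd': 2 ⇒ 3;  out={1}∪out(3)={0,1}
  fail(15) 'dddab': from fail(14)=7 chase 'b': 7→2→0 ⇒ 22;  out={4}∪out(22)={4}
  fail(19) 'ccadd': from fail(18)=3 chase 'd': 3→1 ⇒ 12;  out=∅∪out(12)={0}
  fail(26) 'bdacb': from fail(25)=9 chase 'b': 9→0 ⇒ 22;  out={7}∪out(22)={7}
  fail(20) 'ccadda': from fail(19)=12 chase 'a': 12→1 ⇒ 7;  out={5}∪out(7)={5}

Scan:
[0] read 'b'  n0⇒n22
[1] read 'd'  n22⇒n23  ** P0@[1:1]
[2] read 'c'  n23⇒n21 ·f  ** P6@[1:2]
[3] read 'c'  n21⇒n16 ·f
[4] read 'c'  n16⇒n16 ·f
[5] read 'c'  n16⇒n16 ·f
[6] read 'a'  n16⇒n17
[7] read 'd'  n17⇒n18  ** P0@[7:7]
[8] read 'd'  n18⇒n19  ** P0@[8:8]
[9] read 'a'  n19⇒n20  ** P5@[4:9]
[10] read 'd'  n20⇒n8 ·f  ** P0@[10:10],P2@[8:10]
[11] read 'd'  n8⇒n12 ·f  ** P0@[11:11]
[12] read 'c'  n12⇒n21 ·f  ** P6@[11:12]
[13] read 'd'  n21⇒n10 ·f  ** P0@[13:13]
[14] read 'c'  n10⇒n11  ** P3@[12:14],P6@[13:14]
[15] read 'd'  n11⇒n10 ·f  ** P0@[15:15]
[16] read 'c'  n10⇒n11  ** P3@[14:16],P6@[15:16]
[17] read 'a'  n11⇒n2 ·f
[18] read 'b'  n2⇒n22 ·f
[19] read 'd'  n22⇒n23  ** P0@[19:19]
[20] read 'a'  n23⇒n24
[21] read 'c'  n24⇒n25
[22] read 'b'  n25⇒n26  ** P7@[18:22]
[23] read 'b'  n26⇒n22 ·f
[24] read 'd'  n22⇒n23  ** P0@[24:24]
[25] read 'a'  n23⇒n24
[26] read 'c'  n24⇒n25
[27] read 'b'  n25⇒n26  ** P7@[23:27]
[28] read 'a'  n26⇒n2 ·f
[29] read 'c'  n2⇒n9 ·f
[30] read 'd'  n9⇒n10  ** P0@[30:30]
[31] read 'c'  n10⇒n11  ** P3@[29:31],P6@[30:31]
[32] read 'c'  n11⇒n16 ·f
[33] read 'c'  n16⇒n16 ·f
[34] read 'a'  n16⇒n17
[35] read 'd'  n17⇒n18  ** P0@[35:35]

Result: [[1,0],[2,6],[7,0],[8,0],[9,5],[10,0],[10,2],[11,0],[12,6],[13,0],[14,3],[14,6],[15,0],[16,3],[16,6],[19,0],[22,7],[24,0],[27,7],[30,0],[31,3],[31,6],[35,0]]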